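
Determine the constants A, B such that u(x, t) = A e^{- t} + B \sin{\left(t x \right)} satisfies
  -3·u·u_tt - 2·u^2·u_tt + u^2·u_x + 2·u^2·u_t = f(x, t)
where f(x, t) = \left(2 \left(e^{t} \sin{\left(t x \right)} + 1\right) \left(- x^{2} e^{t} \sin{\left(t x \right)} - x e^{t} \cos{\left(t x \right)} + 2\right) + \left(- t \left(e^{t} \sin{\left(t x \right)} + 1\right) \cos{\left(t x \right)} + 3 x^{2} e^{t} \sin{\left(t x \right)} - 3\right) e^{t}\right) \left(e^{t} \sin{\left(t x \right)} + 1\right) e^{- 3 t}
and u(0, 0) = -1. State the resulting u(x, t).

Answer: u(x, t) = - \sin{\left(t x \right)} - e^{- t}

Derivation:
Substitute the ansatz u = A e^{- t} + B \sin{\left(t x \right)} into the left-hand side.
Derivatives of the ansatz:
  u_tt = A e^{- t} - B x^{2} \sin{\left(t x \right)}
  u_x = B t \cos{\left(t x \right)}
  u_t = - A e^{- t} + B x \cos{\left(t x \right)}
Term by term:
  -3·u·u_tt = - 3 A^{2} e^{- 2 t} + 3 A B x^{2} e^{- t} \sin{\left(t x \right)} - 3 A B e^{- t} \sin{\left(t x \right)} + 3 B^{2} x^{2} \sin^{2}{\left(t x \right)}
  -2·u^2·u_tt = - 2 A^{3} e^{- 3 t} + 2 A^{2} B x^{2} e^{- 2 t} \sin{\left(t x \right)} - 4 A^{2} B e^{- 2 t} \sin{\left(t x \right)} + 4 A B^{2} x^{2} e^{- t} \sin^{2}{\left(t x \right)} - 2 A B^{2} e^{- t} \sin^{2}{\left(t x \right)} + 2 B^{3} x^{2} \sin^{3}{\left(t x \right)}
  u^2·u_x = A^{2} B t e^{- 2 t} \cos{\left(t x \right)} + 2 A B^{2} t e^{- t} \sin{\left(t x \right)} \cos{\left(t x \right)} + B^{3} t \sin^{2}{\left(t x \right)} \cos{\left(t x \right)}
  2·u^2·u_t = - 2 A^{3} e^{- 3 t} + 2 A^{2} B x e^{- 2 t} \cos{\left(t x \right)} - 4 A^{2} B e^{- 2 t} \sin{\left(t x \right)} + 4 A B^{2} x e^{- t} \sin{\left(t x \right)} \cos{\left(t x \right)} - 2 A B^{2} e^{- t} \sin^{2}{\left(t x \right)} + 2 B^{3} x \sin^{2}{\left(t x \right)} \cos{\left(t x \right)}
So the left-hand side equals
  - 4 A^{3} e^{- 3 t} + A^{2} B t e^{- 2 t} \cos{\left(t x \right)} + 2 A^{2} B x^{2} e^{- 2 t} \sin{\left(t x \right)} + 2 A^{2} B x e^{- 2 t} \cos{\left(t x \right)} - 8 A^{2} B e^{- 2 t} \sin{\left(t x \right)} - 3 A^{2} e^{- 2 t} + 2 A B^{2} t e^{- t} \sin{\left(t x \right)} \cos{\left(t x \right)} + 4 A B^{2} x^{2} e^{- t} \sin^{2}{\left(t x \right)} + 4 A B^{2} x e^{- t} \sin{\left(t x \right)} \cos{\left(t x \right)} - 4 A B^{2} e^{- t} \sin^{2}{\left(t x \right)} + 3 A B x^{2} e^{- t} \sin{\left(t x \right)} - 3 A B e^{- t} \sin{\left(t x \right)} + B^{3} t \sin^{2}{\left(t x \right)} \cos{\left(t x \right)} + 2 B^{3} x^{2} \sin^{3}{\left(t x \right)} + 2 B^{3} x \sin^{2}{\left(t x \right)} \cos{\left(t x \right)} + 3 B^{2} x^{2} \sin^{2}{\left(t x \right)}
This must equal f(x, t) identically; expanded, f = - t \sin^{2}{\left(t x \right)} \cos{\left(t x \right)} - 2 t e^{- t} \sin{\left(t x \right)} \cos{\left(t x \right)} - t e^{- 2 t} \cos{\left(t x \right)} - 2 x^{2} \sin^{3}{\left(t x \right)} + 3 x^{2} \sin^{2}{\left(t x \right)} - 4 x^{2} e^{- t} \sin^{2}{\left(t x \right)} + 3 x^{2} e^{- t} \sin{\left(t x \right)} - 2 x^{2} e^{- 2 t} \sin{\left(t x \right)} - 2 x \sin^{2}{\left(t x \right)} \cos{\left(t x \right)} - 4 x e^{- t} \sin{\left(t x \right)} \cos{\left(t x \right)} - 2 x e^{- 2 t} \cos{\left(t x \right)} + 4 e^{- t} \sin^{2}{\left(t x \right)} - 3 e^{- t} \sin{\left(t x \right)} + 8 e^{- 2 t} \sin{\left(t x \right)} - 3 e^{- 2 t} + 4 e^{- 3 t}.
Matching coefficients of the independent functions:
(each divided by its leading coefficient; functions giving the same equation are listed together)
  [x^{2} \sin^{2}{\left(t x \right)}]:  B^{2} - 1 = 0
  [x^{2} \sin^{3}{\left(t x \right)}, t \sin^{2}{\left(t x \right)} \cos{\left(t x \right)}, x \sin^{2}{\left(t x \right)} \cos{\left(t x \right)}]:  B^{3} + 1 = 0
  [e^{- 2 t} \sin{\left(t x \right)}, t e^{- 2 t} \cos{\left(t x \right)}, x e^{- 2 t} \cos{\left(t x \right)}, …]:  A^{2} B + 1 = 0
  [e^{- t} \sin{\left(t x \right)}, x^{2} e^{- t} \sin{\left(t x \right)}]:  A B - 1 = 0
  [e^{- t} \sin^{2}{\left(t x \right)}, x^{2} e^{- t} \sin^{2}{\left(t x \right)}, t e^{- t} \sin{\left(t x \right)} \cos{\left(t x \right)}, …]:  A B^{2} + 1 = 0
  [e^{- 3 t}]:  A^{3} + 1 = 0
  [e^{- 2 t}]:  A^{2} - 1 = 0
Solving: A = -1, B = -1.
Check against the point condition:
  u(0, 0) = -1  ⟹  A = -1  ✓
Hence u(x, t) = - \sin{\left(t x \right)} - e^{- t}.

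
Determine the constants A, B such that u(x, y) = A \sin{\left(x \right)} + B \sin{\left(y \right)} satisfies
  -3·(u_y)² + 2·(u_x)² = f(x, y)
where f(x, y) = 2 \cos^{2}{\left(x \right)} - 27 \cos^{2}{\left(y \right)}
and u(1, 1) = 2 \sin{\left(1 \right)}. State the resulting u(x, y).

Substitute the ansatz u = A \sin{\left(x \right)} + B \sin{\left(y \right)} into the left-hand side.
Derivatives of the ansatz:
  u_y = B \cos{\left(y \right)}
  u_x = A \cos{\left(x \right)}
Term by term:
  -3·(u_y)² = - 3 B^{2} \cos^{2}{\left(y \right)}
  2·(u_x)² = 2 A^{2} \cos^{2}{\left(x \right)}
So the left-hand side equals
  2 A^{2} \cos^{2}{\left(x \right)} - 3 B^{2} \cos^{2}{\left(y \right)}
This must equal f(x, y) = 2 \cos^{2}{\left(x \right)} - 27 \cos^{2}{\left(y \right)} identically.
Matching coefficients of the independent functions:
  [\cos^{2}{\left(x \right)}]:  2 A^{2} = 2
  [\cos^{2}{\left(y \right)}]:  - 3 B^{2} = -27
These equations allow (A, B) = (-1, -3) or (-1, 3) or (1, -3) or (1, 3).
Impose the point condition(s):
  u(1, 1) = 2 \sin{\left(1 \right)}  ⟹  A \sin{\left(1 \right)} + B \sin{\left(1 \right)} = 2 \sin{\left(1 \right)}
Only A = -1, B = 3 satisfies everything.
Hence u(x, y) = - \sin{\left(x \right)} + 3 \sin{\left(y \right)}.

Answer: u(x, y) = - \sin{\left(x \right)} + 3 \sin{\left(y \right)}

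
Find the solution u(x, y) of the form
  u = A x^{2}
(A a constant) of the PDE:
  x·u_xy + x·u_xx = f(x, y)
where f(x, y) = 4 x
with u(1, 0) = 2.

Answer: u(x, y) = 2 x^{2}

Derivation:
Substitute the ansatz u = A x^{2} into the left-hand side.
Derivatives of the ansatz:
  u_xy = 0
  u_xx = 2 A
Term by term:
  x·u_xy = 0
  x·u_xx = 2 A x
So the left-hand side equals
  2 A x
This must equal f(x, y) = 4 x identically.
Matching coefficients of the independent functions:
  [x]:  2 A = 4
Solving: A = 2.
Check against the point condition:
  u(1, 0) = 2  ⟹  A = 2  ✓
Hence u(x, y) = 2 x^{2}.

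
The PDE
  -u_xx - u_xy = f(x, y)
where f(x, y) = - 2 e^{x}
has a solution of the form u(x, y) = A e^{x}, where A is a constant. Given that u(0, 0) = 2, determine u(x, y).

Substitute the ansatz u = A e^{x} into the left-hand side.
Derivatives of the ansatz:
  u_xx = A e^{x}
  u_xy = 0
Term by term:
  -u_xx = - A e^{x}
  -u_xy = 0
So the left-hand side equals
  - A e^{x}
This must equal f(x, y) = - 2 e^{x} identically.
Matching coefficients of the independent functions:
  [e^{x}]:  - A = -2
Solving: A = 2.
Check against the point condition:
  u(0, 0) = 2  ⟹  A = 2  ✓
Hence u(x, y) = 2 e^{x}.

Answer: u(x, y) = 2 e^{x}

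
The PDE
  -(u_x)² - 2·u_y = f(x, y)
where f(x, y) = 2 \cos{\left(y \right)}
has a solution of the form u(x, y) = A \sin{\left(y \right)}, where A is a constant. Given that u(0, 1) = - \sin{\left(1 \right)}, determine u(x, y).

Substitute the ansatz u = A \sin{\left(y \right)} into the left-hand side.
Derivatives of the ansatz:
  u_x = 0
  u_y = A \cos{\left(y \right)}
Term by term:
  -(u_x)² = 0
  -2·u_y = - 2 A \cos{\left(y \right)}
So the left-hand side equals
  - 2 A \cos{\left(y \right)}
This must equal f(x, y) = 2 \cos{\left(y \right)} identically.
Matching coefficients of the independent functions:
  [\cos{\left(y \right)}]:  - 2 A = 2
Solving: A = -1.
Check against the point condition:
  u(0, 1) = - \sin{\left(1 \right)}  ⟹  A \sin{\left(1 \right)} = - \sin{\left(1 \right)}  ✓
Hence u(x, y) = - \sin{\left(y \right)}.

Answer: u(x, y) = - \sin{\left(y \right)}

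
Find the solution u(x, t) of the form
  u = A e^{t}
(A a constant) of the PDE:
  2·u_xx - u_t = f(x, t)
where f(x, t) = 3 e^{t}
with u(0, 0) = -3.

Substitute the ansatz u = A e^{t} into the left-hand side.
Derivatives of the ansatz:
  u_xx = 0
  u_t = A e^{t}
Term by term:
  2·u_xx = 0
  -u_t = - A e^{t}
So the left-hand side equals
  - A e^{t}
This must equal f(x, t) = 3 e^{t} identically.
Matching coefficients of the independent functions:
  [e^{t}]:  - A = 3
Solving: A = -3.
Check against the point condition:
  u(0, 0) = -3  ⟹  A = -3  ✓
Hence u(x, t) = - 3 e^{t}.

Answer: u(x, t) = - 3 e^{t}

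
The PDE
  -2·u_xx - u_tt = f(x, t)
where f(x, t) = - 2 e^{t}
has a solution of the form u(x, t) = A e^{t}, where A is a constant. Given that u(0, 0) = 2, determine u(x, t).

Substitute the ansatz u = A e^{t} into the left-hand side.
Derivatives of the ansatz:
  u_xx = 0
  u_tt = A e^{t}
Term by term:
  -2·u_xx = 0
  -u_tt = - A e^{t}
So the left-hand side equals
  - A e^{t}
This must equal f(x, t) = - 2 e^{t} identically.
Matching coefficients of the independent functions:
  [e^{t}]:  - A = -2
Solving: A = 2.
Check against the point condition:
  u(0, 0) = 2  ⟹  A = 2  ✓
Hence u(x, t) = 2 e^{t}.

Answer: u(x, t) = 2 e^{t}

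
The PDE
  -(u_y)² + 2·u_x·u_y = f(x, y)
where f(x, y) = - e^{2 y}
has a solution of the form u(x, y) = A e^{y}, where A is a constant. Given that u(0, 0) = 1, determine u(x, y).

Answer: u(x, y) = e^{y}

Derivation:
Substitute the ansatz u = A e^{y} into the left-hand side.
Derivatives of the ansatz:
  u_y = A e^{y}
  u_x = 0
Term by term:
  -(u_y)² = - A^{2} e^{2 y}
  2·u_x·u_y = 0
So the left-hand side equals
  - A^{2} e^{2 y}
This must equal f(x, y) = - e^{2 y} identically.
Matching coefficients of the independent functions:
  [e^{2 y}]:  - A^{2} = -1
These equations allow (A) = (-1) or (1).
Impose the point condition(s):
  u(0, 0) = 1  ⟹  A = 1
Only A = 1 satisfies everything.
Hence u(x, y) = e^{y}.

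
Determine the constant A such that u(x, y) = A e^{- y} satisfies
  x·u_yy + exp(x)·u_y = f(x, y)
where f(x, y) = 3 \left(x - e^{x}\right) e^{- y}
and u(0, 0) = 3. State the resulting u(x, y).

Substitute the ansatz u = A e^{- y} into the left-hand side.
Derivatives of the ansatz:
  u_yy = A e^{- y}
  u_y = - A e^{- y}
Term by term:
  x·u_yy = A x e^{- y}
  exp(x)·u_y = - A e^{x} e^{- y}
So the left-hand side equals
  A x e^{- y} - A e^{x} e^{- y}
This must equal f(x, y) identically; expanded, f = 3 x e^{- y} - 3 e^{x} e^{- y}.
Matching coefficients of the independent functions:
  [x e^{- y}]:  A = 3
  [e^{x} e^{- y}]:  - A = -3
Solving: A = 3.
Check against the point condition:
  u(0, 0) = 3  ⟹  A = 3  ✓
Hence u(x, y) = 3 e^{- y}.

Answer: u(x, y) = 3 e^{- y}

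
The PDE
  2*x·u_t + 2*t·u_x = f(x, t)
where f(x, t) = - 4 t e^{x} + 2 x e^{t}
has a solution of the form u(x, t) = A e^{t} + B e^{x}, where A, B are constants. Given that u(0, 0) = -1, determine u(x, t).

Substitute the ansatz u = A e^{t} + B e^{x} into the left-hand side.
Derivatives of the ansatz:
  u_t = A e^{t}
  u_x = B e^{x}
Term by term:
  2*x·u_t = 2 A x e^{t}
  2*t·u_x = 2 B t e^{x}
So the left-hand side equals
  2 A x e^{t} + 2 B t e^{x}
This must equal f(x, t) = - 4 t e^{x} + 2 x e^{t} identically.
Matching coefficients of the independent functions:
  [t e^{x}]:  2 B = -4
  [x e^{t}]:  2 A = 2
Solving: A = 1, B = -2.
Check against the point condition:
  u(0, 0) = -1  ⟹  A + B = -1  ✓
Hence u(x, t) = e^{t} - 2 e^{x}.

Answer: u(x, t) = e^{t} - 2 e^{x}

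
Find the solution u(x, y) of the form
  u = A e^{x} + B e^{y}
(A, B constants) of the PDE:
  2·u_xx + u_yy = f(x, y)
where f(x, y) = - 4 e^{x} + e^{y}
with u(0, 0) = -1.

Substitute the ansatz u = A e^{x} + B e^{y} into the left-hand side.
Derivatives of the ansatz:
  u_xx = A e^{x}
  u_yy = B e^{y}
Term by term:
  2·u_xx = 2 A e^{x}
  u_yy = B e^{y}
So the left-hand side equals
  2 A e^{x} + B e^{y}
This must equal f(x, y) = - 4 e^{x} + e^{y} identically.
Matching coefficients of the independent functions:
  [e^{x}]:  2 A = -4
  [e^{y}]:  B = 1
Solving: A = -2, B = 1.
Check against the point condition:
  u(0, 0) = -1  ⟹  A + B = -1  ✓
Hence u(x, y) = - 2 e^{x} + e^{y}.

Answer: u(x, y) = - 2 e^{x} + e^{y}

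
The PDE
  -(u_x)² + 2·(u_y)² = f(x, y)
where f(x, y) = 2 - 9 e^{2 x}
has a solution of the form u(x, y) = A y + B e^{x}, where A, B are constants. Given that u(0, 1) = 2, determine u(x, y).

Answer: u(x, y) = - y + 3 e^{x}

Derivation:
Substitute the ansatz u = A y + B e^{x} into the left-hand side.
Derivatives of the ansatz:
  u_x = B e^{x}
  u_y = A
Term by term:
  -(u_x)² = - B^{2} e^{2 x}
  2·(u_y)² = 2 A^{2}
So the left-hand side equals
  2 A^{2} - B^{2} e^{2 x}
This must equal f(x, y) = 2 - 9 e^{2 x} identically.
Matching coefficients of the independent functions:
  [constant term]:  2 A^{2} = 2
  [e^{2 x}]:  - B^{2} = -9
These equations allow (A, B) = (-1, -3) or (-1, 3) or (1, -3) or (1, 3).
Impose the point condition(s):
  u(0, 1) = 2  ⟹  A + B = 2
Only A = -1, B = 3 satisfies everything.
Hence u(x, y) = - y + 3 e^{x}.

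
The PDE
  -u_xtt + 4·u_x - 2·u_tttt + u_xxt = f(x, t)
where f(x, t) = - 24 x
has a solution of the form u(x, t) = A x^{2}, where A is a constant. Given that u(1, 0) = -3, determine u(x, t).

Substitute the ansatz u = A x^{2} into the left-hand side.
Derivatives of the ansatz:
  u_xtt = 0
  u_x = 2 A x
  u_tttt = 0
  u_xxt = 0
Term by term:
  -u_xtt = 0
  4·u_x = 8 A x
  -2·u_tttt = 0
  u_xxt = 0
So the left-hand side equals
  8 A x
This must equal f(x, t) = - 24 x identically.
Matching coefficients of the independent functions:
  [x]:  8 A = -24
Solving: A = -3.
Check against the point condition:
  u(1, 0) = -3  ⟹  A = -3  ✓
Hence u(x, t) = - 3 x^{2}.

Answer: u(x, t) = - 3 x^{2}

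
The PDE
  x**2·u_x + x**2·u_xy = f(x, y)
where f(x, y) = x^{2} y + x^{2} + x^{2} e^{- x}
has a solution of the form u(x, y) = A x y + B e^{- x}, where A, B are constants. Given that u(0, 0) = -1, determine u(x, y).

Substitute the ansatz u = A x y + B e^{- x} into the left-hand side.
Derivatives of the ansatz:
  u_x = A y - B e^{- x}
  u_xy = A
Term by term:
  x**2·u_x = A x^{2} y - B x^{2} e^{- x}
  x**2·u_xy = A x^{2}
So the left-hand side equals
  A x^{2} y + A x^{2} - B x^{2} e^{- x}
This must equal f(x, y) = x^{2} y + x^{2} + x^{2} e^{- x} identically.
Matching coefficients of the independent functions:
  [x^{2}, x^{2} y]:  A = 1
  [x^{2} e^{- x}]:  - B = 1
Solving: A = 1, B = -1.
Check against the point condition:
  u(0, 0) = -1  ⟹  B = -1  ✓
Hence u(x, y) = x y - e^{- x}.

Answer: u(x, y) = x y - e^{- x}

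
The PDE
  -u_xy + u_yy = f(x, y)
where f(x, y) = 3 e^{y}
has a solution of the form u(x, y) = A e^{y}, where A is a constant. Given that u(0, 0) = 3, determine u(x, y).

Substitute the ansatz u = A e^{y} into the left-hand side.
Derivatives of the ansatz:
  u_xy = 0
  u_yy = A e^{y}
Term by term:
  -u_xy = 0
  u_yy = A e^{y}
So the left-hand side equals
  A e^{y}
This must equal f(x, y) = 3 e^{y} identically.
Matching coefficients of the independent functions:
  [e^{y}]:  A = 3
Solving: A = 3.
Check against the point condition:
  u(0, 0) = 3  ⟹  A = 3  ✓
Hence u(x, y) = 3 e^{y}.

Answer: u(x, y) = 3 e^{y}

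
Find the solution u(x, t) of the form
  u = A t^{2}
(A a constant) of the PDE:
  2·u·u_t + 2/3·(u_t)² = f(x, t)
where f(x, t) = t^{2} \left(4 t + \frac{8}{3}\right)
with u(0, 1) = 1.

Substitute the ansatz u = A t^{2} into the left-hand side.
Derivatives of the ansatz:
  u_t = 2 A t
Term by term:
  2·u·u_t = 4 A^{2} t^{3}
  2/3·(u_t)² = \frac{8 A^{2} t^{2}}{3}
So the left-hand side equals
  4 A^{2} t^{3} + \frac{8 A^{2} t^{2}}{3}
This must equal f(x, t) identically; expanded, f = 4 t^{3} + \frac{8 t^{2}}{3}.
Matching coefficients of the independent functions:
  [t^{2}]:  \frac{8 A^{2}}{3} = \frac{8}{3}
  [t^{3}]:  4 A^{2} = 4
These equations allow (A) = (-1) or (1).
Impose the point condition(s):
  u(0, 1) = 1  ⟹  A = 1
Only A = 1 satisfies everything.
Hence u(x, t) = t^{2}.

Answer: u(x, t) = t^{2}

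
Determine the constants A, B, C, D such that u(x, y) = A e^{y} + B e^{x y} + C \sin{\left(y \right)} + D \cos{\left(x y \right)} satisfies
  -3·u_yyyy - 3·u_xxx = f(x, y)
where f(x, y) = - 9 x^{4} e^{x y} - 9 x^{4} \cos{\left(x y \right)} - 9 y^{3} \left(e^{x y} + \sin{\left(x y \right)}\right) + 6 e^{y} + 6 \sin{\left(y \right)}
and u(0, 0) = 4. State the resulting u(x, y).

Substitute the ansatz u = A e^{y} + B e^{x y} + C \sin{\left(y \right)} + D \cos{\left(x y \right)} into the left-hand side.
Derivatives of the ansatz:
  u_yyyy = A e^{y} + B x^{4} e^{x y} + C \sin{\left(y \right)} + D x^{4} \cos{\left(x y \right)}
  u_xxx = B y^{3} e^{x y} + D y^{3} \sin{\left(x y \right)}
Term by term:
  -3·u_yyyy = - 3 A e^{y} - 3 B x^{4} e^{x y} - 3 C \sin{\left(y \right)} - 3 D x^{4} \cos{\left(x y \right)}
  -3·u_xxx = - 3 B y^{3} e^{x y} - 3 D y^{3} \sin{\left(x y \right)}
So the left-hand side equals
  - 3 A e^{y} - 3 B x^{4} e^{x y} - 3 B y^{3} e^{x y} - 3 C \sin{\left(y \right)} - 3 D x^{4} \cos{\left(x y \right)} - 3 D y^{3} \sin{\left(x y \right)}
This must equal f(x, y) identically; expanded, f = - 9 x^{4} e^{x y} - 9 x^{4} \cos{\left(x y \right)} - 9 y^{3} e^{x y} - 9 y^{3} \sin{\left(x y \right)} + 6 e^{y} + 6 \sin{\left(y \right)}.
Matching coefficients of the independent functions:
  [x^{4} e^{x y}, y^{3} e^{x y}]:  - 3 B = -9
  [x^{4} \cos{\left(x y \right)}, y^{3} \sin{\left(x y \right)}]:  - 3 D = -9
  [e^{y}]:  - 3 A = 6
  [\sin{\left(y \right)}]:  - 3 C = 6
Solving: A = -2, B = 3, C = -2, D = 3.
Check against the point condition:
  u(0, 0) = 4  ⟹  A + B + D = 4  ✓
Hence u(x, y) = - 2 e^{y} + 3 e^{x y} - 2 \sin{\left(y \right)} + 3 \cos{\left(x y \right)}.

Answer: u(x, y) = - 2 e^{y} + 3 e^{x y} - 2 \sin{\left(y \right)} + 3 \cos{\left(x y \right)}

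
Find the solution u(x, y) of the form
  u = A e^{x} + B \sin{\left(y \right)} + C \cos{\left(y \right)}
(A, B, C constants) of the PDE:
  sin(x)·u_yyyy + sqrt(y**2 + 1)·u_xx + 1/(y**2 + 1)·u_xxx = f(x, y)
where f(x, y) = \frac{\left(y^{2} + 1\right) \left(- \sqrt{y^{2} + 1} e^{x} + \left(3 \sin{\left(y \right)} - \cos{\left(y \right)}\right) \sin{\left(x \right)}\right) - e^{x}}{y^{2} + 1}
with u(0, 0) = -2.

Substitute the ansatz u = A e^{x} + B \sin{\left(y \right)} + C \cos{\left(y \right)} into the left-hand side.
Derivatives of the ansatz:
  u_yyyy = B \sin{\left(y \right)} + C \cos{\left(y \right)}
  u_xx = A e^{x}
  u_xxx = A e^{x}
Term by term:
  sin(x)·u_yyyy = B \sin{\left(x \right)} \sin{\left(y \right)} + C \sin{\left(x \right)} \cos{\left(y \right)}
  sqrt(y**2 + 1)·u_xx = A \sqrt{y^{2} + 1} e^{x}
  1/(y**2 + 1)·u_xxx = \frac{A e^{x}}{y^{2} + 1}
So the left-hand side equals
  A \sqrt{y^{2} + 1} e^{x} + \frac{A e^{x}}{y^{2} + 1} + B \sin{\left(x \right)} \sin{\left(y \right)} + C \sin{\left(x \right)} \cos{\left(y \right)}
This must equal f(x, y) identically; expanded, f = - \sqrt{y^{2} + 1} e^{x} + 3 \sin{\left(x \right)} \sin{\left(y \right)} - \sin{\left(x \right)} \cos{\left(y \right)} - \frac{e^{x}}{y^{2} + 1}.
Matching coefficients of the independent functions:
  [\frac{e^{x}}{y^{2} + 1}, \sqrt{y^{2} + 1} e^{x}]:  A = -1
  [\sin{\left(x \right)} \sin{\left(y \right)}]:  B = 3
  [\sin{\left(x \right)} \cos{\left(y \right)}]:  C = -1
Solving: A = -1, B = 3, C = -1.
Check against the point condition:
  u(0, 0) = -2  ⟹  A + C = -2  ✓
Hence u(x, y) = - e^{x} + 3 \sin{\left(y \right)} - \cos{\left(y \right)}.

Answer: u(x, y) = - e^{x} + 3 \sin{\left(y \right)} - \cos{\left(y \right)}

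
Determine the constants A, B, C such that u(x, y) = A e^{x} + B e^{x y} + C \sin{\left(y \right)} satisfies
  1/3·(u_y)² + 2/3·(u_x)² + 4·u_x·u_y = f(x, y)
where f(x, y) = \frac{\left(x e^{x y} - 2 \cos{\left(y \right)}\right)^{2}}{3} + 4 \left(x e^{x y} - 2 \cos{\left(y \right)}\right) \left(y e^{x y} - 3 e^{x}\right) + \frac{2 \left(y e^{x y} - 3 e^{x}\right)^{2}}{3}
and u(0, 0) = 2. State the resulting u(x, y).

Answer: u(x, y) = 3 e^{x} - e^{x y} + 2 \sin{\left(y \right)}

Derivation:
Substitute the ansatz u = A e^{x} + B e^{x y} + C \sin{\left(y \right)} into the left-hand side.
Derivatives of the ansatz:
  u_y = B x e^{x y} + C \cos{\left(y \right)}
  u_x = A e^{x} + B y e^{x y}
Term by term:
  1/3·(u_y)² = \frac{B^{2} x^{2} e^{2 x y}}{3} + \frac{2 B C x e^{x y} \cos{\left(y \right)}}{3} + \frac{C^{2} \cos^{2}{\left(y \right)}}{3}
  2/3·(u_x)² = \frac{2 A^{2} e^{2 x}}{3} + \frac{4 A B y e^{x} e^{x y}}{3} + \frac{2 B^{2} y^{2} e^{2 x y}}{3}
  4·u_x·u_y = 4 A B x e^{x} e^{x y} + 4 A C e^{x} \cos{\left(y \right)} + 4 B^{2} x y e^{2 x y} + 4 B C y e^{x y} \cos{\left(y \right)}
So the left-hand side equals
  \frac{2 A^{2} e^{2 x}}{3} + 4 A B x e^{x} e^{x y} + \frac{4 A B y e^{x} e^{x y}}{3} + 4 A C e^{x} \cos{\left(y \right)} + \frac{B^{2} x^{2} e^{2 x y}}{3} + 4 B^{2} x y e^{2 x y} + \frac{2 B^{2} y^{2} e^{2 x y}}{3} + \frac{2 B C x e^{x y} \cos{\left(y \right)}}{3} + 4 B C y e^{x y} \cos{\left(y \right)} + \frac{C^{2} \cos^{2}{\left(y \right)}}{3}
This must equal f(x, y) identically; expanded, f = \frac{x^{2} e^{2 x y}}{3} + 4 x y e^{2 x y} - 12 x e^{x} e^{x y} - \frac{4 x e^{x y} \cos{\left(y \right)}}{3} + \frac{2 y^{2} e^{2 x y}}{3} - 4 y e^{x} e^{x y} - 8 y e^{x y} \cos{\left(y \right)} + 6 e^{2 x} + 24 e^{x} \cos{\left(y \right)} + \frac{4 \cos^{2}{\left(y \right)}}{3}.
Matching coefficients of the independent functions:
  [x^{2} e^{2 x y}]:  \frac{B^{2}}{3} = \frac{1}{3}
  [y^{2} e^{2 x y}]:  \frac{2 B^{2}}{3} = \frac{2}{3}
  [e^{x} \cos{\left(y \right)}]:  4 A C = 24
  [x y e^{2 x y}]:  4 B^{2} = 4
  [x e^{x} e^{x y}]:  4 A B = -12
  [x e^{x y} \cos{\left(y \right)}]:  \frac{2 B C}{3} = - \frac{4}{3}
  [y e^{x} e^{x y}]:  \frac{4 A B}{3} = -4
  [y e^{x y} \cos{\left(y \right)}]:  4 B C = -8
  [e^{2 x}]:  \frac{2 A^{2}}{3} = 6
  [\cos^{2}{\left(y \right)}]:  \frac{C^{2}}{3} = \frac{4}{3}
These equations allow (A, B, C) = (-3, 1, -2) or (3, -1, 2).
Impose the point condition(s):
  u(0, 0) = 2  ⟹  A + B = 2
Only A = 3, B = -1, C = 2 satisfies everything.
Hence u(x, y) = 3 e^{x} - e^{x y} + 2 \sin{\left(y \right)}.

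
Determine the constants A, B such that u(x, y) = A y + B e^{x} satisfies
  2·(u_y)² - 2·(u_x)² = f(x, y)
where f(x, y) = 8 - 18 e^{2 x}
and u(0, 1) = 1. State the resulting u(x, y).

Substitute the ansatz u = A y + B e^{x} into the left-hand side.
Derivatives of the ansatz:
  u_y = A
  u_x = B e^{x}
Term by term:
  2·(u_y)² = 2 A^{2}
  -2·(u_x)² = - 2 B^{2} e^{2 x}
So the left-hand side equals
  2 A^{2} - 2 B^{2} e^{2 x}
This must equal f(x, y) = 8 - 18 e^{2 x} identically.
Matching coefficients of the independent functions:
  [constant term]:  2 A^{2} = 8
  [e^{2 x}]:  - 2 B^{2} = -18
These equations allow (A, B) = (-2, -3) or (-2, 3) or (2, -3) or (2, 3).
Impose the point condition(s):
  u(0, 1) = 1  ⟹  A + B = 1
Only A = -2, B = 3 satisfies everything.
Hence u(x, y) = - 2 y + 3 e^{x}.

Answer: u(x, y) = - 2 y + 3 e^{x}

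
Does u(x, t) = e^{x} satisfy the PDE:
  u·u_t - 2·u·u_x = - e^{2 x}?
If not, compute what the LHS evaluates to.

Answer: No, the LHS evaluates to - 2 e^{2 x}

Derivation:
Evaluate each term of the left-hand side for u = e^{x}.
Derivatives:
  u_t = 0
  u_x = e^{x}
Terms:
  u·u_t = 0
  -2·u·u_x = - 2 e^{2 x}
Sum: LHS = - 2 e^{2 x}
Given right-hand side: - e^{2 x}. Difference LHS − RHS = - e^{2 x} ≠ 0, so u is not a solution.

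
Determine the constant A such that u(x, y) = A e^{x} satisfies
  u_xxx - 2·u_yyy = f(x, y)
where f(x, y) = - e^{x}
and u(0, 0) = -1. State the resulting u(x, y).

Answer: u(x, y) = - e^{x}

Derivation:
Substitute the ansatz u = A e^{x} into the left-hand side.
Derivatives of the ansatz:
  u_xxx = A e^{x}
  u_yyy = 0
Term by term:
  u_xxx = A e^{x}
  -2·u_yyy = 0
So the left-hand side equals
  A e^{x}
This must equal f(x, y) = - e^{x} identically.
Matching coefficients of the independent functions:
  [e^{x}]:  A = -1
Solving: A = -1.
Check against the point condition:
  u(0, 0) = -1  ⟹  A = -1  ✓
Hence u(x, y) = - e^{x}.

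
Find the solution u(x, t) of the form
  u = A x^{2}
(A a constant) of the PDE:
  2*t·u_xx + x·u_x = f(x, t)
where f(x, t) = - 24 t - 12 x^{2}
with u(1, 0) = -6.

Answer: u(x, t) = - 6 x^{2}

Derivation:
Substitute the ansatz u = A x^{2} into the left-hand side.
Derivatives of the ansatz:
  u_xx = 2 A
  u_x = 2 A x
Term by term:
  2*t·u_xx = 4 A t
  x·u_x = 2 A x^{2}
So the left-hand side equals
  4 A t + 2 A x^{2}
This must equal f(x, t) = - 24 t - 12 x^{2} identically.
Matching coefficients of the independent functions:
  [t]:  4 A = -24
  [x^{2}]:  2 A = -12
Solving: A = -6.
Check against the point condition:
  u(1, 0) = -6  ⟹  A = -6  ✓
Hence u(x, t) = - 6 x^{2}.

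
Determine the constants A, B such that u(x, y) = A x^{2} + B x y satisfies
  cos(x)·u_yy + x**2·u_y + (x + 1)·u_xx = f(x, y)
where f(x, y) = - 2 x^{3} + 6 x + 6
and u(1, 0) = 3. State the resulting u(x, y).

Substitute the ansatz u = A x^{2} + B x y into the left-hand side.
Derivatives of the ansatz:
  u_yy = 0
  u_y = B x
  u_xx = 2 A
Term by term:
  cos(x)·u_yy = 0
  x**2·u_y = B x^{3}
  (x + 1)·u_xx = 2 A x + 2 A
So the left-hand side equals
  2 A x + 2 A + B x^{3}
This must equal f(x, y) = - 2 x^{3} + 6 x + 6 identically.
Matching coefficients of the independent functions:
  [constant term, x]:  2 A = 6
  [x^{3}]:  B = -2
Solving: A = 3, B = -2.
Check against the point condition:
  u(1, 0) = 3  ⟹  A = 3  ✓
Hence u(x, y) = 3 x^{2} - 2 x y.

Answer: u(x, y) = 3 x^{2} - 2 x y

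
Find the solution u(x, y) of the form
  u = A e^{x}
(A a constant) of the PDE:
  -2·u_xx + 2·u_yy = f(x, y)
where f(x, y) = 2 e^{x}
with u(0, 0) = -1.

Substitute the ansatz u = A e^{x} into the left-hand side.
Derivatives of the ansatz:
  u_xx = A e^{x}
  u_yy = 0
Term by term:
  -2·u_xx = - 2 A e^{x}
  2·u_yy = 0
So the left-hand side equals
  - 2 A e^{x}
This must equal f(x, y) = 2 e^{x} identically.
Matching coefficients of the independent functions:
  [e^{x}]:  - 2 A = 2
Solving: A = -1.
Check against the point condition:
  u(0, 0) = -1  ⟹  A = -1  ✓
Hence u(x, y) = - e^{x}.

Answer: u(x, y) = - e^{x}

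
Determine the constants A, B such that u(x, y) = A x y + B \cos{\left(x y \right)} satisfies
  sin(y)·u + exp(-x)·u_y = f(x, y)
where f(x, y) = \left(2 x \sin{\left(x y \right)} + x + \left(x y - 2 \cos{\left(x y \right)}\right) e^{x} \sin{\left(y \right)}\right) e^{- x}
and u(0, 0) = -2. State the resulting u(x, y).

Substitute the ansatz u = A x y + B \cos{\left(x y \right)} into the left-hand side.
Derivatives of the ansatz:
  u_y = A x - B x \sin{\left(x y \right)}
Term by term:
  sin(y)·u = A x y \sin{\left(y \right)} + B \sin{\left(y \right)} \cos{\left(x y \right)}
  exp(-x)·u_y = A x e^{- x} - B x e^{- x} \sin{\left(x y \right)}
So the left-hand side equals
  A x y \sin{\left(y \right)} + A x e^{- x} - B x e^{- x} \sin{\left(x y \right)} + B \sin{\left(y \right)} \cos{\left(x y \right)}
This must equal f(x, y) identically; expanded, f = x y \sin{\left(y \right)} + 2 x e^{- x} \sin{\left(x y \right)} + x e^{- x} - 2 \sin{\left(y \right)} \cos{\left(x y \right)}.
Matching coefficients of the independent functions:
  [x e^{- x}, x y \sin{\left(y \right)}]:  A = 1
  [\sin{\left(y \right)} \cos{\left(x y \right)}]:  B = -2
  [x e^{- x} \sin{\left(x y \right)}]:  - B = 2
Solving: A = 1, B = -2.
Check against the point condition:
  u(0, 0) = -2  ⟹  B = -2  ✓
Hence u(x, y) = x y - 2 \cos{\left(x y \right)}.

Answer: u(x, y) = x y - 2 \cos{\left(x y \right)}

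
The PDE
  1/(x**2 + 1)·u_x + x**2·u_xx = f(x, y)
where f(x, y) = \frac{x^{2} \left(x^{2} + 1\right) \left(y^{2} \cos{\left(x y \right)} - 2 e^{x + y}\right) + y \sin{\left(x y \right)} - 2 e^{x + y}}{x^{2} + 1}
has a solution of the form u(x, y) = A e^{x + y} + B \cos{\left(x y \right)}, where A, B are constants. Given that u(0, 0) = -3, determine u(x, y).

Substitute the ansatz u = A e^{x + y} + B \cos{\left(x y \right)} into the left-hand side.
Derivatives of the ansatz:
  u_x = A e^{x} e^{y} - B y \sin{\left(x y \right)}
  u_xx = A e^{x} e^{y} - B y^{2} \cos{\left(x y \right)}
Term by term:
  1/(x**2 + 1)·u_x = \frac{A e^{x} e^{y}}{x^{2} + 1} - \frac{B y \sin{\left(x y \right)}}{x^{2} + 1}
  x**2·u_xx = A x^{2} e^{x} e^{y} - B x^{2} y^{2} \cos{\left(x y \right)}
So the left-hand side equals
  A x^{2} e^{x} e^{y} + \frac{A e^{x} e^{y}}{x^{2} + 1} - B x^{2} y^{2} \cos{\left(x y \right)} - \frac{B y \sin{\left(x y \right)}}{x^{2} + 1}
This must equal f(x, y) identically; expanded, f = x^{2} y^{2} \cos{\left(x y \right)} - 2 x^{2} e^{x} e^{y} + \frac{y \sin{\left(x y \right)}}{x^{2} + 1} - \frac{2 e^{x} e^{y}}{x^{2} + 1}.
Matching coefficients of the independent functions:
  [x^{2} y^{2} \cos{\left(x y \right)}, \frac{y \sin{\left(x y \right)}}{x^{2} + 1}]:  - B = 1
  [x^{2} e^{x} e^{y}, \frac{e^{x} e^{y}}{x^{2} + 1}]:  A = -2
Solving: A = -2, B = -1.
Check against the point condition:
  u(0, 0) = -3  ⟹  A + B = -3  ✓
Hence u(x, y) = - 2 e^{x + y} - \cos{\left(x y \right)}.

Answer: u(x, y) = - 2 e^{x + y} - \cos{\left(x y \right)}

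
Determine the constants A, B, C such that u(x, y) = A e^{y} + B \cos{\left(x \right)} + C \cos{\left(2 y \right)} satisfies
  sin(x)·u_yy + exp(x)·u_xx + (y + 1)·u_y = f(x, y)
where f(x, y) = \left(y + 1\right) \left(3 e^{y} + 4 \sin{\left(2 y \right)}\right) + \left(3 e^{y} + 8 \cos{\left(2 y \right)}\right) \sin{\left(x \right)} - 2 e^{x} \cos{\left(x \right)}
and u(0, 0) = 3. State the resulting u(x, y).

Substitute the ansatz u = A e^{y} + B \cos{\left(x \right)} + C \cos{\left(2 y \right)} into the left-hand side.
Derivatives of the ansatz:
  u_yy = A e^{y} - 4 C \cos{\left(2 y \right)}
  u_xx = - B \cos{\left(x \right)}
  u_y = A e^{y} - 2 C \sin{\left(2 y \right)}
Term by term:
  sin(x)·u_yy = A e^{y} \sin{\left(x \right)} - 4 C \sin{\left(x \right)} \cos{\left(2 y \right)}
  exp(x)·u_xx = - B e^{x} \cos{\left(x \right)}
  (y + 1)·u_y = A y e^{y} + A e^{y} - 2 C y \sin{\left(2 y \right)} - 2 C \sin{\left(2 y \right)}
So the left-hand side equals
  A y e^{y} + A e^{y} \sin{\left(x \right)} + A e^{y} - B e^{x} \cos{\left(x \right)} - 2 C y \sin{\left(2 y \right)} - 4 C \sin{\left(x \right)} \cos{\left(2 y \right)} - 2 C \sin{\left(2 y \right)}
This must equal f(x, y) identically; expanded, f = 3 y e^{y} + 4 y \sin{\left(2 y \right)} - 2 e^{x} \cos{\left(x \right)} + 3 e^{y} \sin{\left(x \right)} + 3 e^{y} + 8 \sin{\left(x \right)} \cos{\left(2 y \right)} + 4 \sin{\left(2 y \right)}.
Matching coefficients of the independent functions:
  [y e^{y}, e^{y} \sin{\left(x \right)}, e^{y}]:  A = 3
  [y \sin{\left(2 y \right)}, \sin{\left(2 y \right)}]:  - 2 C = 4
  [e^{x} \cos{\left(x \right)}]:  - B = -2
  [\sin{\left(x \right)} \cos{\left(2 y \right)}]:  - 4 C = 8
Solving: A = 3, B = 2, C = -2.
Check against the point condition:
  u(0, 0) = 3  ⟹  A + B + C = 3  ✓
Hence u(x, y) = 3 e^{y} + 2 \cos{\left(x \right)} - 2 \cos{\left(2 y \right)}.

Answer: u(x, y) = 3 e^{y} + 2 \cos{\left(x \right)} - 2 \cos{\left(2 y \right)}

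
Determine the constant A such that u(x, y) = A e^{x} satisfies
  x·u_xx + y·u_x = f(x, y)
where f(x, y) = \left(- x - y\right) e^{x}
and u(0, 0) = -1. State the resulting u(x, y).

Substitute the ansatz u = A e^{x} into the left-hand side.
Derivatives of the ansatz:
  u_xx = A e^{x}
  u_x = A e^{x}
Term by term:
  x·u_xx = A x e^{x}
  y·u_x = A y e^{x}
So the left-hand side equals
  A x e^{x} + A y e^{x}
This must equal f(x, y) identically; expanded, f = - x e^{x} - y e^{x}.
Matching coefficients of the independent functions:
  [x e^{x}, y e^{x}]:  A = -1
Solving: A = -1.
Check against the point condition:
  u(0, 0) = -1  ⟹  A = -1  ✓
Hence u(x, y) = - e^{x}.

Answer: u(x, y) = - e^{x}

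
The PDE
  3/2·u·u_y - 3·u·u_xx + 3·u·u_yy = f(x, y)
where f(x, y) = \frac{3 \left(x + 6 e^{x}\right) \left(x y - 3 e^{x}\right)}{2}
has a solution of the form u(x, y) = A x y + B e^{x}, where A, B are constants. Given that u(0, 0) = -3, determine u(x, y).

Substitute the ansatz u = A x y + B e^{x} into the left-hand side.
Derivatives of the ansatz:
  u_y = A x
  u_xx = B e^{x}
  u_yy = 0
Term by term:
  3/2·u·u_y = \frac{3 A^{2} x^{2} y}{2} + \frac{3 A B x e^{x}}{2}
  -3·u·u_xx = - 3 A B x y e^{x} - 3 B^{2} e^{2 x}
  3·u·u_yy = 0
So the left-hand side equals
  \frac{3 A^{2} x^{2} y}{2} - 3 A B x y e^{x} + \frac{3 A B x e^{x}}{2} - 3 B^{2} e^{2 x}
This must equal f(x, y) identically; expanded, f = \frac{3 x^{2} y}{2} + 9 x y e^{x} - \frac{9 x e^{x}}{2} - 27 e^{2 x}.
Matching coefficients of the independent functions:
  [x e^{x}]:  \frac{3 A B}{2} = - \frac{9}{2}
  [x^{2} y]:  \frac{3 A^{2}}{2} = \frac{3}{2}
  [x y e^{x}]:  - 3 A B = 9
  [e^{2 x}]:  - 3 B^{2} = -27
These equations allow (A, B) = (-1, 3) or (1, -3).
Impose the point condition(s):
  u(0, 0) = -3  ⟹  B = -3
Only A = 1, B = -3 satisfies everything.
Hence u(x, y) = x y - 3 e^{x}.

Answer: u(x, y) = x y - 3 e^{x}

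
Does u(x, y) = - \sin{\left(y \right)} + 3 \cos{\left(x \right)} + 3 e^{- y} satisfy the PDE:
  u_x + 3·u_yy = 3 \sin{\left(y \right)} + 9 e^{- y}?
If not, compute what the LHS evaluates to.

Answer: No, the LHS evaluates to - 3 \sin{\left(x \right)} + 3 \sin{\left(y \right)} + 9 e^{- y}

Derivation:
Evaluate each term of the left-hand side for u = - \sin{\left(y \right)} + 3 \cos{\left(x \right)} + 3 e^{- y}.
Derivatives:
  u_x = - 3 \sin{\left(x \right)}
  u_yy = \sin{\left(y \right)} + 3 e^{- y}
Terms:
  u_x = - 3 \sin{\left(x \right)}
  3·u_yy = 3 \sin{\left(y \right)} + 9 e^{- y}
Sum: LHS = - 3 \sin{\left(x \right)} + 3 \sin{\left(y \right)} + 9 e^{- y}
Given right-hand side: 3 \sin{\left(y \right)} + 9 e^{- y}. Difference LHS − RHS = - 3 \sin{\left(x \right)} ≠ 0, so u is not a solution.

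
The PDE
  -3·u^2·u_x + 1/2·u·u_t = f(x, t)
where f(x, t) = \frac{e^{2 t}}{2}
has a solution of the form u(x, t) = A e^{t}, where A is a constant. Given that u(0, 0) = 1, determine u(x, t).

Substitute the ansatz u = A e^{t} into the left-hand side.
Derivatives of the ansatz:
  u_x = 0
  u_t = A e^{t}
Term by term:
  -3·u^2·u_x = 0
  1/2·u·u_t = \frac{A^{2} e^{2 t}}{2}
So the left-hand side equals
  \frac{A^{2} e^{2 t}}{2}
This must equal f(x, t) = \frac{e^{2 t}}{2} identically.
Matching coefficients of the independent functions:
  [e^{2 t}]:  \frac{A^{2}}{2} = \frac{1}{2}
These equations allow (A) = (-1) or (1).
Impose the point condition(s):
  u(0, 0) = 1  ⟹  A = 1
Only A = 1 satisfies everything.
Hence u(x, t) = e^{t}.

Answer: u(x, t) = e^{t}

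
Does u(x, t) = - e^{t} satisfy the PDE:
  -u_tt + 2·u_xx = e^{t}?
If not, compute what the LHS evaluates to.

Answer: Yes

Derivation:
Evaluate each term of the left-hand side for u = - e^{t}.
Derivatives:
  u_tt = - e^{t}
  u_xx = 0
Terms:
  -u_tt = e^{t}
  2·u_xx = 0
Sum: LHS = e^{t}
This is exactly the given right-hand side, so u is a solution.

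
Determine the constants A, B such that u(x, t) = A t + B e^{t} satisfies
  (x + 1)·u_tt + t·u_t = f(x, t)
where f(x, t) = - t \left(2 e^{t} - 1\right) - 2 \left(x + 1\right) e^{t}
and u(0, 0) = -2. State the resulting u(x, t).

Substitute the ansatz u = A t + B e^{t} into the left-hand side.
Derivatives of the ansatz:
  u_tt = B e^{t}
  u_t = A + B e^{t}
Term by term:
  (x + 1)·u_tt = B x e^{t} + B e^{t}
  t·u_t = A t + B t e^{t}
So the left-hand side equals
  A t + B t e^{t} + B x e^{t} + B e^{t}
This must equal f(x, t) identically; expanded, f = - 2 t e^{t} + t - 2 x e^{t} - 2 e^{t}.
Matching coefficients of the independent functions:
  [t]:  A = 1
  [t e^{t}, x e^{t}, e^{t}]:  B = -2
Solving: A = 1, B = -2.
Check against the point condition:
  u(0, 0) = -2  ⟹  B = -2  ✓
Hence u(x, t) = t - 2 e^{t}.

Answer: u(x, t) = t - 2 e^{t}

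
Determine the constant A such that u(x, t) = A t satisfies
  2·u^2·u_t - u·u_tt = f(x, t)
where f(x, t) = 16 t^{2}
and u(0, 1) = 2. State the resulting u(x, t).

Answer: u(x, t) = 2 t

Derivation:
Substitute the ansatz u = A t into the left-hand side.
Derivatives of the ansatz:
  u_t = A
  u_tt = 0
Term by term:
  2·u^2·u_t = 2 A^{3} t^{2}
  -u·u_tt = 0
So the left-hand side equals
  2 A^{3} t^{2}
This must equal f(x, t) = 16 t^{2} identically.
Matching coefficients of the independent functions:
  [t^{2}]:  2 A^{3} = 16
Solving: A = 2.
Check against the point condition:
  u(0, 1) = 2  ⟹  A = 2  ✓
Hence u(x, t) = 2 t.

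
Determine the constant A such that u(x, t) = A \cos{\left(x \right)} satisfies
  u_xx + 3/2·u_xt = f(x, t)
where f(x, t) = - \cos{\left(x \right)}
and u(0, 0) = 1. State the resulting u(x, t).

Substitute the ansatz u = A \cos{\left(x \right)} into the left-hand side.
Derivatives of the ansatz:
  u_xx = - A \cos{\left(x \right)}
  u_xt = 0
Term by term:
  u_xx = - A \cos{\left(x \right)}
  3/2·u_xt = 0
So the left-hand side equals
  - A \cos{\left(x \right)}
This must equal f(x, t) = - \cos{\left(x \right)} identically.
Matching coefficients of the independent functions:
  [\cos{\left(x \right)}]:  - A = -1
Solving: A = 1.
Check against the point condition:
  u(0, 0) = 1  ⟹  A = 1  ✓
Hence u(x, t) = \cos{\left(x \right)}.

Answer: u(x, t) = \cos{\left(x \right)}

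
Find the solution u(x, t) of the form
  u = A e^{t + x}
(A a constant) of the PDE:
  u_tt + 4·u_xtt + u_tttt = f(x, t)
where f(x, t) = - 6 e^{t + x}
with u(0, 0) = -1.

Answer: u(x, t) = - e^{t + x}

Derivation:
Substitute the ansatz u = A e^{t + x} into the left-hand side.
Derivatives of the ansatz:
  u_tt = A e^{t} e^{x}
  u_xtt = A e^{t} e^{x}
  u_tttt = A e^{t} e^{x}
Term by term:
  u_tt = A e^{t} e^{x}
  4·u_xtt = 4 A e^{t} e^{x}
  u_tttt = A e^{t} e^{x}
So the left-hand side equals
  6 A e^{t} e^{x}
This must equal f(x, t) identically; expanded, f = - 6 e^{t} e^{x}.
Matching coefficients of the independent functions:
  [e^{t} e^{x}]:  6 A = -6
Solving: A = -1.
Check against the point condition:
  u(0, 0) = -1  ⟹  A = -1  ✓
Hence u(x, t) = - e^{t + x}.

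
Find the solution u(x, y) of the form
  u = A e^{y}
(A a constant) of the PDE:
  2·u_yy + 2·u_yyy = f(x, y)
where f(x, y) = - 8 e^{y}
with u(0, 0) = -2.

Answer: u(x, y) = - 2 e^{y}

Derivation:
Substitute the ansatz u = A e^{y} into the left-hand side.
Derivatives of the ansatz:
  u_yy = A e^{y}
  u_yyy = A e^{y}
Term by term:
  2·u_yy = 2 A e^{y}
  2·u_yyy = 2 A e^{y}
So the left-hand side equals
  4 A e^{y}
This must equal f(x, y) = - 8 e^{y} identically.
Matching coefficients of the independent functions:
  [e^{y}]:  4 A = -8
Solving: A = -2.
Check against the point condition:
  u(0, 0) = -2  ⟹  A = -2  ✓
Hence u(x, y) = - 2 e^{y}.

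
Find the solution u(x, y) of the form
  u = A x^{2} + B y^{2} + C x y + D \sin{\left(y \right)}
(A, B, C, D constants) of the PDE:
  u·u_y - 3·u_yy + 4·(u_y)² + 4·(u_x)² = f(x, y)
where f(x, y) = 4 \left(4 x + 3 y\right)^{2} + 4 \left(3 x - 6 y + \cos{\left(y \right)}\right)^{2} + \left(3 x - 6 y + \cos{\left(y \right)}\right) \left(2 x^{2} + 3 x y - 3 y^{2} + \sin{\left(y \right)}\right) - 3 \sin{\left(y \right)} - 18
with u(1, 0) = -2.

Answer: u(x, y) = - 2 x^{2} - 3 x y + 3 y^{2} - \sin{\left(y \right)}

Derivation:
Substitute the ansatz u = A x^{2} + B y^{2} + C x y + D \sin{\left(y \right)} into the left-hand side.
Derivatives of the ansatz:
  u_y = 2 B y + C x + D \cos{\left(y \right)}
  u_yy = 2 B - D \sin{\left(y \right)}
  u_x = 2 A x + C y
Term by term:
  u·u_y = 2 A B x^{2} y + A C x^{3} + A D x^{2} \cos{\left(y \right)} + 2 B^{2} y^{3} + 3 B C x y^{2} + B D y^{2} \cos{\left(y \right)} + 2 B D y \sin{\left(y \right)} + C^{2} x^{2} y + C D x y \cos{\left(y \right)} + C D x \sin{\left(y \right)} + D^{2} \sin{\left(y \right)} \cos{\left(y \right)}
  -3·u_yy = - 6 B + 3 D \sin{\left(y \right)}
  4·(u_y)² = 16 B^{2} y^{2} + 16 B C x y + 16 B D y \cos{\left(y \right)} + 4 C^{2} x^{2} + 8 C D x \cos{\left(y \right)} + 4 D^{2} \cos^{2}{\left(y \right)}
  4·(u_x)² = 16 A^{2} x^{2} + 16 A C x y + 4 C^{2} y^{2}
So the left-hand side equals
  16 A^{2} x^{2} + 2 A B x^{2} y + A C x^{3} + 16 A C x y + A D x^{2} \cos{\left(y \right)} + 2 B^{2} y^{3} + 16 B^{2} y^{2} + 3 B C x y^{2} + 16 B C x y + B D y^{2} \cos{\left(y \right)} + 2 B D y \sin{\left(y \right)} + 16 B D y \cos{\left(y \right)} - 6 B + C^{2} x^{2} y + 4 C^{2} x^{2} + 4 C^{2} y^{2} + C D x y \cos{\left(y \right)} + C D x \sin{\left(y \right)} + 8 C D x \cos{\left(y \right)} + D^{2} \sin{\left(y \right)} \cos{\left(y \right)} + 4 D^{2} \cos^{2}{\left(y \right)} + 3 D \sin{\left(y \right)}
This must equal f(x, y) identically; expanded, f = 6 x^{3} - 3 x^{2} y + 2 x^{2} \cos{\left(y \right)} + 100 x^{2} - 27 x y^{2} + 3 x y \cos{\left(y \right)} - 48 x y + 3 x \sin{\left(y \right)} + 24 x \cos{\left(y \right)} + 18 y^{3} - 3 y^{2} \cos{\left(y \right)} + 180 y^{2} - 6 y \sin{\left(y \right)} - 48 y \cos{\left(y \right)} + \sin{\left(y \right)} \cos{\left(y \right)} - 3 \sin{\left(y \right)} + 4 \cos^{2}{\left(y \right)} - 18.
Matching coefficients of the independent functions:
(each divided by its leading coefficient; functions giving the same equation are listed together)
  [constant term]:  B - 3 = 0
  [x^{2}]:  A^{2} + \frac{C^{2}}{4} - \frac{25}{4} = 0
  [x^{3}]:  A C - 6 = 0
  [y^{2}]:  B^{2} + \frac{C^{2}}{4} - \frac{45}{4} = 0
  [y^{3}]:  B^{2} - 9 = 0
  [x y]:  A C + B C + 3 = 0
  [x y^{2}]:  B C + 9 = 0
  [x \sin{\left(y \right)}, x \cos{\left(y \right)}, x y \cos{\left(y \right)}]:  C D - 3 = 0
  [x^{2} y]:  A B + \frac{C^{2}}{2} + \frac{3}{2} = 0
  [x^{2} \cos{\left(y \right)}]:  A D - 2 = 0
  [y \sin{\left(y \right)}, y \cos{\left(y \right)}, y^{2} \cos{\left(y \right)}]:  B D + 3 = 0
  [\sin{\left(y \right)} \cos{\left(y \right)}, \cos^{2}{\left(y \right)}]:  D^{2} - 1 = 0
  [\sin{\left(y \right)}]:  D + 1 = 0
Solving: A = -2, B = 3, C = -3, D = -1.
Check against the point condition:
  u(1, 0) = -2  ⟹  A = -2  ✓
Hence u(x, y) = - 2 x^{2} - 3 x y + 3 y^{2} - \sin{\left(y \right)}.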